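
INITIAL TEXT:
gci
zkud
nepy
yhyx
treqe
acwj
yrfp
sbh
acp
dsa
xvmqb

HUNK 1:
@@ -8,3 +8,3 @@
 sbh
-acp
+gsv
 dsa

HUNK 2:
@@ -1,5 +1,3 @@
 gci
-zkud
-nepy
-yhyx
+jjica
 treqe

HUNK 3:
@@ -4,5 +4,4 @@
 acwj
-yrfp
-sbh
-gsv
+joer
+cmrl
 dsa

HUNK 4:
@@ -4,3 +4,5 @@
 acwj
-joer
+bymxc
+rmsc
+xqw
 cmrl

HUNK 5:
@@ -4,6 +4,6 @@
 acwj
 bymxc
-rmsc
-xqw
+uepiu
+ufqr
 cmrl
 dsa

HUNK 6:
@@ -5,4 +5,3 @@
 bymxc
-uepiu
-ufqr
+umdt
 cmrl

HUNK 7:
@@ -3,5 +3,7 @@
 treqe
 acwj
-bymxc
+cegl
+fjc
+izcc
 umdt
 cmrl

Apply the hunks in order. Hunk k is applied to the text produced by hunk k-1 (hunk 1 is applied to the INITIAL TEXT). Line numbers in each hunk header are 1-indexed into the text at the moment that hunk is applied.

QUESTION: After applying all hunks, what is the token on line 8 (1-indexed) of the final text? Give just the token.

Answer: umdt

Derivation:
Hunk 1: at line 8 remove [acp] add [gsv] -> 11 lines: gci zkud nepy yhyx treqe acwj yrfp sbh gsv dsa xvmqb
Hunk 2: at line 1 remove [zkud,nepy,yhyx] add [jjica] -> 9 lines: gci jjica treqe acwj yrfp sbh gsv dsa xvmqb
Hunk 3: at line 4 remove [yrfp,sbh,gsv] add [joer,cmrl] -> 8 lines: gci jjica treqe acwj joer cmrl dsa xvmqb
Hunk 4: at line 4 remove [joer] add [bymxc,rmsc,xqw] -> 10 lines: gci jjica treqe acwj bymxc rmsc xqw cmrl dsa xvmqb
Hunk 5: at line 4 remove [rmsc,xqw] add [uepiu,ufqr] -> 10 lines: gci jjica treqe acwj bymxc uepiu ufqr cmrl dsa xvmqb
Hunk 6: at line 5 remove [uepiu,ufqr] add [umdt] -> 9 lines: gci jjica treqe acwj bymxc umdt cmrl dsa xvmqb
Hunk 7: at line 3 remove [bymxc] add [cegl,fjc,izcc] -> 11 lines: gci jjica treqe acwj cegl fjc izcc umdt cmrl dsa xvmqb
Final line 8: umdt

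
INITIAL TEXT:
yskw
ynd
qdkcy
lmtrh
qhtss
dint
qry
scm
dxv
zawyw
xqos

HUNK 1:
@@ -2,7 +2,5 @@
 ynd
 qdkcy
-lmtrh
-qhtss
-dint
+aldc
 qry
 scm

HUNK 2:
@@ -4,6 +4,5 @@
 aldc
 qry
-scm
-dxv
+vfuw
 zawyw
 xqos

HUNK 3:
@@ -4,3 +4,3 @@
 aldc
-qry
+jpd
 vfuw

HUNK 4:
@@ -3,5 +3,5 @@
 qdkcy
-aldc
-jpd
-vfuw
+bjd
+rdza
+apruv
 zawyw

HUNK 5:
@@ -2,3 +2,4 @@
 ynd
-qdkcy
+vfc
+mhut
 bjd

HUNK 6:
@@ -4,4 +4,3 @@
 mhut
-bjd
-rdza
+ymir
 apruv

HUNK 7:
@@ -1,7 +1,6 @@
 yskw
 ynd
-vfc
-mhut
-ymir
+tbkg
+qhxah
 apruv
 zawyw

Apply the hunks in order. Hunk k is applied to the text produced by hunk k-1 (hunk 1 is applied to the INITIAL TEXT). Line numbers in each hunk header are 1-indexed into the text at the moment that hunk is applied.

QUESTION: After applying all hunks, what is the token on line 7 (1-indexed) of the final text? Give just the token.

Answer: xqos

Derivation:
Hunk 1: at line 2 remove [lmtrh,qhtss,dint] add [aldc] -> 9 lines: yskw ynd qdkcy aldc qry scm dxv zawyw xqos
Hunk 2: at line 4 remove [scm,dxv] add [vfuw] -> 8 lines: yskw ynd qdkcy aldc qry vfuw zawyw xqos
Hunk 3: at line 4 remove [qry] add [jpd] -> 8 lines: yskw ynd qdkcy aldc jpd vfuw zawyw xqos
Hunk 4: at line 3 remove [aldc,jpd,vfuw] add [bjd,rdza,apruv] -> 8 lines: yskw ynd qdkcy bjd rdza apruv zawyw xqos
Hunk 5: at line 2 remove [qdkcy] add [vfc,mhut] -> 9 lines: yskw ynd vfc mhut bjd rdza apruv zawyw xqos
Hunk 6: at line 4 remove [bjd,rdza] add [ymir] -> 8 lines: yskw ynd vfc mhut ymir apruv zawyw xqos
Hunk 7: at line 1 remove [vfc,mhut,ymir] add [tbkg,qhxah] -> 7 lines: yskw ynd tbkg qhxah apruv zawyw xqos
Final line 7: xqos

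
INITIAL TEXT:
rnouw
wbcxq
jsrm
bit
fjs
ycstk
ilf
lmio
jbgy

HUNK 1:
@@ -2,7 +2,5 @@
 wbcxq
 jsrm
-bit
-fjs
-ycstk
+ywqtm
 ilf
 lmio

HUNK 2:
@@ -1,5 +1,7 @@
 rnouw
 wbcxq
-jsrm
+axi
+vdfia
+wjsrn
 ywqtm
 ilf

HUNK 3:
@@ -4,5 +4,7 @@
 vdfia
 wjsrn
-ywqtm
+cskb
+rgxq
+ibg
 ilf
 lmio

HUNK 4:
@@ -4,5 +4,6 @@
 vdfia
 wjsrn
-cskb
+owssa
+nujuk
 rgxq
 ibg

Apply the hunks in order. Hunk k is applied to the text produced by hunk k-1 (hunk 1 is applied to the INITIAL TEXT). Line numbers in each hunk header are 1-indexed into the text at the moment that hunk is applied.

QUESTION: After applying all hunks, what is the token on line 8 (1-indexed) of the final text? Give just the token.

Hunk 1: at line 2 remove [bit,fjs,ycstk] add [ywqtm] -> 7 lines: rnouw wbcxq jsrm ywqtm ilf lmio jbgy
Hunk 2: at line 1 remove [jsrm] add [axi,vdfia,wjsrn] -> 9 lines: rnouw wbcxq axi vdfia wjsrn ywqtm ilf lmio jbgy
Hunk 3: at line 4 remove [ywqtm] add [cskb,rgxq,ibg] -> 11 lines: rnouw wbcxq axi vdfia wjsrn cskb rgxq ibg ilf lmio jbgy
Hunk 4: at line 4 remove [cskb] add [owssa,nujuk] -> 12 lines: rnouw wbcxq axi vdfia wjsrn owssa nujuk rgxq ibg ilf lmio jbgy
Final line 8: rgxq

Answer: rgxq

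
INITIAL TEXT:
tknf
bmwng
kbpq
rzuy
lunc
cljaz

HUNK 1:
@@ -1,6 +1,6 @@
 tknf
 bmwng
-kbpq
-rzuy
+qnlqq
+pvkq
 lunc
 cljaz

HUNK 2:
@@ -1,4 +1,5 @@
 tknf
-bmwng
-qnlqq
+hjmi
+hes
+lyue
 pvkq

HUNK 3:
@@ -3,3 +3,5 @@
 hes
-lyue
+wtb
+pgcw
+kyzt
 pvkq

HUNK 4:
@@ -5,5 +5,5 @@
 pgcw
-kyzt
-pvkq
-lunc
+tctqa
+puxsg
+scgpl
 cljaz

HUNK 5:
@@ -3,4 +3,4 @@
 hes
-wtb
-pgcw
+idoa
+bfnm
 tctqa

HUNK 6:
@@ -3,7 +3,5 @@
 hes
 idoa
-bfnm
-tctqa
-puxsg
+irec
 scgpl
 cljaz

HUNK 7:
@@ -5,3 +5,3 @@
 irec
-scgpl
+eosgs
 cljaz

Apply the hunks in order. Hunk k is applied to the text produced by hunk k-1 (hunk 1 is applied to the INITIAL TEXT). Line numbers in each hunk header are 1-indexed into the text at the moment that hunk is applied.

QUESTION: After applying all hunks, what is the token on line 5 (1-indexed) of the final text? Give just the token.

Hunk 1: at line 1 remove [kbpq,rzuy] add [qnlqq,pvkq] -> 6 lines: tknf bmwng qnlqq pvkq lunc cljaz
Hunk 2: at line 1 remove [bmwng,qnlqq] add [hjmi,hes,lyue] -> 7 lines: tknf hjmi hes lyue pvkq lunc cljaz
Hunk 3: at line 3 remove [lyue] add [wtb,pgcw,kyzt] -> 9 lines: tknf hjmi hes wtb pgcw kyzt pvkq lunc cljaz
Hunk 4: at line 5 remove [kyzt,pvkq,lunc] add [tctqa,puxsg,scgpl] -> 9 lines: tknf hjmi hes wtb pgcw tctqa puxsg scgpl cljaz
Hunk 5: at line 3 remove [wtb,pgcw] add [idoa,bfnm] -> 9 lines: tknf hjmi hes idoa bfnm tctqa puxsg scgpl cljaz
Hunk 6: at line 3 remove [bfnm,tctqa,puxsg] add [irec] -> 7 lines: tknf hjmi hes idoa irec scgpl cljaz
Hunk 7: at line 5 remove [scgpl] add [eosgs] -> 7 lines: tknf hjmi hes idoa irec eosgs cljaz
Final line 5: irec

Answer: irec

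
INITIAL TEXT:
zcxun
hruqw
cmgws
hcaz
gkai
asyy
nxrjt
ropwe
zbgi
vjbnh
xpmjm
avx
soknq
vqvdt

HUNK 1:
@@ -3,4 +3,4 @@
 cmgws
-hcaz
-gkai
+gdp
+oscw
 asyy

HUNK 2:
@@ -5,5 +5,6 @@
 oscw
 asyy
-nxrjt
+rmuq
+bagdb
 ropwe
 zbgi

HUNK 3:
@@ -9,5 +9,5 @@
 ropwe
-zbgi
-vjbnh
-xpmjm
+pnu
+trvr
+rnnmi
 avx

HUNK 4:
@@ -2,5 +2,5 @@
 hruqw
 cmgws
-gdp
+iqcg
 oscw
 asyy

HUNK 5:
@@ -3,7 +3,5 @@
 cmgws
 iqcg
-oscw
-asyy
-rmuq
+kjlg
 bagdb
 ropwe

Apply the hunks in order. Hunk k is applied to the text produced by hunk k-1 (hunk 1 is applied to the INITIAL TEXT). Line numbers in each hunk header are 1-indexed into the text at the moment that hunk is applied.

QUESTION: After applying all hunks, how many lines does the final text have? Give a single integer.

Answer: 13

Derivation:
Hunk 1: at line 3 remove [hcaz,gkai] add [gdp,oscw] -> 14 lines: zcxun hruqw cmgws gdp oscw asyy nxrjt ropwe zbgi vjbnh xpmjm avx soknq vqvdt
Hunk 2: at line 5 remove [nxrjt] add [rmuq,bagdb] -> 15 lines: zcxun hruqw cmgws gdp oscw asyy rmuq bagdb ropwe zbgi vjbnh xpmjm avx soknq vqvdt
Hunk 3: at line 9 remove [zbgi,vjbnh,xpmjm] add [pnu,trvr,rnnmi] -> 15 lines: zcxun hruqw cmgws gdp oscw asyy rmuq bagdb ropwe pnu trvr rnnmi avx soknq vqvdt
Hunk 4: at line 2 remove [gdp] add [iqcg] -> 15 lines: zcxun hruqw cmgws iqcg oscw asyy rmuq bagdb ropwe pnu trvr rnnmi avx soknq vqvdt
Hunk 5: at line 3 remove [oscw,asyy,rmuq] add [kjlg] -> 13 lines: zcxun hruqw cmgws iqcg kjlg bagdb ropwe pnu trvr rnnmi avx soknq vqvdt
Final line count: 13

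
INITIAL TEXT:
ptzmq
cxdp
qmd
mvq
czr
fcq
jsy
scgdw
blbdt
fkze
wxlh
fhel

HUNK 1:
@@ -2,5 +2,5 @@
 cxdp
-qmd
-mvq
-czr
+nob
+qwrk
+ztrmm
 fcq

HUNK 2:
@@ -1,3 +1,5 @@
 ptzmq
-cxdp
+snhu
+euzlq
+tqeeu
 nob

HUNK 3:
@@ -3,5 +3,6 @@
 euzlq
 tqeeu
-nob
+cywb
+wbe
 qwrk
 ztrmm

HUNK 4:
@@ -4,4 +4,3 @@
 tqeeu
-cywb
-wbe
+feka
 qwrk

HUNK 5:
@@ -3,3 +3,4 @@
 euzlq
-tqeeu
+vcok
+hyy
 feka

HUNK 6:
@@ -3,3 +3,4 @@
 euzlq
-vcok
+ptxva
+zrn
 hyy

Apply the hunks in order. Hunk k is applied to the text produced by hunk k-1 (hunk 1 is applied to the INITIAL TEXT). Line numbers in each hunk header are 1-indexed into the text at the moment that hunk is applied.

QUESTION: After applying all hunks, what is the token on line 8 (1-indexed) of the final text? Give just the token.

Hunk 1: at line 2 remove [qmd,mvq,czr] add [nob,qwrk,ztrmm] -> 12 lines: ptzmq cxdp nob qwrk ztrmm fcq jsy scgdw blbdt fkze wxlh fhel
Hunk 2: at line 1 remove [cxdp] add [snhu,euzlq,tqeeu] -> 14 lines: ptzmq snhu euzlq tqeeu nob qwrk ztrmm fcq jsy scgdw blbdt fkze wxlh fhel
Hunk 3: at line 3 remove [nob] add [cywb,wbe] -> 15 lines: ptzmq snhu euzlq tqeeu cywb wbe qwrk ztrmm fcq jsy scgdw blbdt fkze wxlh fhel
Hunk 4: at line 4 remove [cywb,wbe] add [feka] -> 14 lines: ptzmq snhu euzlq tqeeu feka qwrk ztrmm fcq jsy scgdw blbdt fkze wxlh fhel
Hunk 5: at line 3 remove [tqeeu] add [vcok,hyy] -> 15 lines: ptzmq snhu euzlq vcok hyy feka qwrk ztrmm fcq jsy scgdw blbdt fkze wxlh fhel
Hunk 6: at line 3 remove [vcok] add [ptxva,zrn] -> 16 lines: ptzmq snhu euzlq ptxva zrn hyy feka qwrk ztrmm fcq jsy scgdw blbdt fkze wxlh fhel
Final line 8: qwrk

Answer: qwrk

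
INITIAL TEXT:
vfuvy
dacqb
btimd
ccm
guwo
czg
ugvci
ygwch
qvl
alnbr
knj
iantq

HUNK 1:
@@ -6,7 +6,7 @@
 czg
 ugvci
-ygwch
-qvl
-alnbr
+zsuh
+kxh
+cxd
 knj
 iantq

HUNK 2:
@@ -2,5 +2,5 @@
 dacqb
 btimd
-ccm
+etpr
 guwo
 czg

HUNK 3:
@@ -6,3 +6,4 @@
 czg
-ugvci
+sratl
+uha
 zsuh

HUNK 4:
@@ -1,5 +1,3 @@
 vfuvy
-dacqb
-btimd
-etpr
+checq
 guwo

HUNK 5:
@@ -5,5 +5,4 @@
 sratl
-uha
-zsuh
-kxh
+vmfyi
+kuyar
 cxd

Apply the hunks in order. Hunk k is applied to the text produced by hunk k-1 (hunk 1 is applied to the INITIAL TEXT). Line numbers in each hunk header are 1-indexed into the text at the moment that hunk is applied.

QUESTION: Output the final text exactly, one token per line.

Hunk 1: at line 6 remove [ygwch,qvl,alnbr] add [zsuh,kxh,cxd] -> 12 lines: vfuvy dacqb btimd ccm guwo czg ugvci zsuh kxh cxd knj iantq
Hunk 2: at line 2 remove [ccm] add [etpr] -> 12 lines: vfuvy dacqb btimd etpr guwo czg ugvci zsuh kxh cxd knj iantq
Hunk 3: at line 6 remove [ugvci] add [sratl,uha] -> 13 lines: vfuvy dacqb btimd etpr guwo czg sratl uha zsuh kxh cxd knj iantq
Hunk 4: at line 1 remove [dacqb,btimd,etpr] add [checq] -> 11 lines: vfuvy checq guwo czg sratl uha zsuh kxh cxd knj iantq
Hunk 5: at line 5 remove [uha,zsuh,kxh] add [vmfyi,kuyar] -> 10 lines: vfuvy checq guwo czg sratl vmfyi kuyar cxd knj iantq

Answer: vfuvy
checq
guwo
czg
sratl
vmfyi
kuyar
cxd
knj
iantq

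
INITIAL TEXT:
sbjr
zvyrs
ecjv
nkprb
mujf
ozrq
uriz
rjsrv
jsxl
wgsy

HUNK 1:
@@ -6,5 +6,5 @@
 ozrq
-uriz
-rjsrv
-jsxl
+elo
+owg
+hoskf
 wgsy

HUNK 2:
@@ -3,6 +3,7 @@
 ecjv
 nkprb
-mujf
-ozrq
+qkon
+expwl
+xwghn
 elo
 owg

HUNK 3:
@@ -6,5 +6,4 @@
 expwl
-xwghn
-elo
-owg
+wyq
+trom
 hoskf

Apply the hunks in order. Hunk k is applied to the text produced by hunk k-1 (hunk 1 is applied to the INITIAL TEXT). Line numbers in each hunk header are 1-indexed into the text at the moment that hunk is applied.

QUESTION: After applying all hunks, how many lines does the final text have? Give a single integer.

Answer: 10

Derivation:
Hunk 1: at line 6 remove [uriz,rjsrv,jsxl] add [elo,owg,hoskf] -> 10 lines: sbjr zvyrs ecjv nkprb mujf ozrq elo owg hoskf wgsy
Hunk 2: at line 3 remove [mujf,ozrq] add [qkon,expwl,xwghn] -> 11 lines: sbjr zvyrs ecjv nkprb qkon expwl xwghn elo owg hoskf wgsy
Hunk 3: at line 6 remove [xwghn,elo,owg] add [wyq,trom] -> 10 lines: sbjr zvyrs ecjv nkprb qkon expwl wyq trom hoskf wgsy
Final line count: 10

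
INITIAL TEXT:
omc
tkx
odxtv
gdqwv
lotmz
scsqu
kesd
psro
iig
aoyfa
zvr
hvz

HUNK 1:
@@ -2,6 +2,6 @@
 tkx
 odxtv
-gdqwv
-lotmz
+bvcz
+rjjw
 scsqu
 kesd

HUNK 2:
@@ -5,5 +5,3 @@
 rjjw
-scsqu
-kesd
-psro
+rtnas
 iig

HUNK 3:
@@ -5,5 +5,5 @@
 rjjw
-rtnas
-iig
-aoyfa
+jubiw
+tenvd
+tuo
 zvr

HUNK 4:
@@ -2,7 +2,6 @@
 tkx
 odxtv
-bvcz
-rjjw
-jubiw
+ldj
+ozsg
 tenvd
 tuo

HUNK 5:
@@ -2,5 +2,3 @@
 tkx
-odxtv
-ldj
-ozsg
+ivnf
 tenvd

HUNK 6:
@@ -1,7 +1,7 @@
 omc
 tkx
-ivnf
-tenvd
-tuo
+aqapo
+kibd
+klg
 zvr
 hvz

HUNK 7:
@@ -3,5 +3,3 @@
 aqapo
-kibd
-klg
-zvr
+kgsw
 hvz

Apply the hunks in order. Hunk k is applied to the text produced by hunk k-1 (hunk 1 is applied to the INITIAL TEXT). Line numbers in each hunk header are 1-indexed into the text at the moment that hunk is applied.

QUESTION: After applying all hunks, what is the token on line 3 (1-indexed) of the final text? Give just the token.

Hunk 1: at line 2 remove [gdqwv,lotmz] add [bvcz,rjjw] -> 12 lines: omc tkx odxtv bvcz rjjw scsqu kesd psro iig aoyfa zvr hvz
Hunk 2: at line 5 remove [scsqu,kesd,psro] add [rtnas] -> 10 lines: omc tkx odxtv bvcz rjjw rtnas iig aoyfa zvr hvz
Hunk 3: at line 5 remove [rtnas,iig,aoyfa] add [jubiw,tenvd,tuo] -> 10 lines: omc tkx odxtv bvcz rjjw jubiw tenvd tuo zvr hvz
Hunk 4: at line 2 remove [bvcz,rjjw,jubiw] add [ldj,ozsg] -> 9 lines: omc tkx odxtv ldj ozsg tenvd tuo zvr hvz
Hunk 5: at line 2 remove [odxtv,ldj,ozsg] add [ivnf] -> 7 lines: omc tkx ivnf tenvd tuo zvr hvz
Hunk 6: at line 1 remove [ivnf,tenvd,tuo] add [aqapo,kibd,klg] -> 7 lines: omc tkx aqapo kibd klg zvr hvz
Hunk 7: at line 3 remove [kibd,klg,zvr] add [kgsw] -> 5 lines: omc tkx aqapo kgsw hvz
Final line 3: aqapo

Answer: aqapo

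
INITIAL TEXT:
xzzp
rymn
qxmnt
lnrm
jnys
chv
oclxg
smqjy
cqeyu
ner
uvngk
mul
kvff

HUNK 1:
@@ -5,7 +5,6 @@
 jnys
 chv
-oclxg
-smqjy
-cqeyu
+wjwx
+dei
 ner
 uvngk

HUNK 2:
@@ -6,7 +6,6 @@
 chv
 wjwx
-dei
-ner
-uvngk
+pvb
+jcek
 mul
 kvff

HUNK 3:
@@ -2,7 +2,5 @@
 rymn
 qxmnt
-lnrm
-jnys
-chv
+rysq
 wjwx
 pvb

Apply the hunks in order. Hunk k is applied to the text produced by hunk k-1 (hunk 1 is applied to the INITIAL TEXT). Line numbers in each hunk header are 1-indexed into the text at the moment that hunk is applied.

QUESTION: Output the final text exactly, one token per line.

Answer: xzzp
rymn
qxmnt
rysq
wjwx
pvb
jcek
mul
kvff

Derivation:
Hunk 1: at line 5 remove [oclxg,smqjy,cqeyu] add [wjwx,dei] -> 12 lines: xzzp rymn qxmnt lnrm jnys chv wjwx dei ner uvngk mul kvff
Hunk 2: at line 6 remove [dei,ner,uvngk] add [pvb,jcek] -> 11 lines: xzzp rymn qxmnt lnrm jnys chv wjwx pvb jcek mul kvff
Hunk 3: at line 2 remove [lnrm,jnys,chv] add [rysq] -> 9 lines: xzzp rymn qxmnt rysq wjwx pvb jcek mul kvff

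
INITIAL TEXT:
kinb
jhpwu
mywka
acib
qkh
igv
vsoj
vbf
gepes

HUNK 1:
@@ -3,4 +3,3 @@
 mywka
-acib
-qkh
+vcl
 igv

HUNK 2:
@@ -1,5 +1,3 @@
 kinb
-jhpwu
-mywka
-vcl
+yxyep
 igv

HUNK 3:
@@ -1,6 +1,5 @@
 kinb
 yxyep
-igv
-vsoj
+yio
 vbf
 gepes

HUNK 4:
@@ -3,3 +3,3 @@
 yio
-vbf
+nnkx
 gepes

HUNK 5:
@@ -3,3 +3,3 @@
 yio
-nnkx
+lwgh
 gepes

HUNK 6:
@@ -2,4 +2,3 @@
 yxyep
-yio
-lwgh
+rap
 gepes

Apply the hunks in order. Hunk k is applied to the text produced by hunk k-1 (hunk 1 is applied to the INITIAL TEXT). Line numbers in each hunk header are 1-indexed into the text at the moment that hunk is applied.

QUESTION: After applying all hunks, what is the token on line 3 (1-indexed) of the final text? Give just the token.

Hunk 1: at line 3 remove [acib,qkh] add [vcl] -> 8 lines: kinb jhpwu mywka vcl igv vsoj vbf gepes
Hunk 2: at line 1 remove [jhpwu,mywka,vcl] add [yxyep] -> 6 lines: kinb yxyep igv vsoj vbf gepes
Hunk 3: at line 1 remove [igv,vsoj] add [yio] -> 5 lines: kinb yxyep yio vbf gepes
Hunk 4: at line 3 remove [vbf] add [nnkx] -> 5 lines: kinb yxyep yio nnkx gepes
Hunk 5: at line 3 remove [nnkx] add [lwgh] -> 5 lines: kinb yxyep yio lwgh gepes
Hunk 6: at line 2 remove [yio,lwgh] add [rap] -> 4 lines: kinb yxyep rap gepes
Final line 3: rap

Answer: rap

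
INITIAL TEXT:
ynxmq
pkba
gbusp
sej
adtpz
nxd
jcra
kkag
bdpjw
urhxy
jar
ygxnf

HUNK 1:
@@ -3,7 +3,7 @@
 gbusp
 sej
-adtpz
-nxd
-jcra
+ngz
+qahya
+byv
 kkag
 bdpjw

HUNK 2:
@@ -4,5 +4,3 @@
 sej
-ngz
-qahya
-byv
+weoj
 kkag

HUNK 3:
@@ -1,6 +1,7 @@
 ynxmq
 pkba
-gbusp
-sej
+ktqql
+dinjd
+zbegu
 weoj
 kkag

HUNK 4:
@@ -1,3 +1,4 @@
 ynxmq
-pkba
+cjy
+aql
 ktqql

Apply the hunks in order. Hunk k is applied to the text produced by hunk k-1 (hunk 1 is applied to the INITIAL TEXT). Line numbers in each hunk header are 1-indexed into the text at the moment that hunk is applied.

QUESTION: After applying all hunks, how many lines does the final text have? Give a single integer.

Hunk 1: at line 3 remove [adtpz,nxd,jcra] add [ngz,qahya,byv] -> 12 lines: ynxmq pkba gbusp sej ngz qahya byv kkag bdpjw urhxy jar ygxnf
Hunk 2: at line 4 remove [ngz,qahya,byv] add [weoj] -> 10 lines: ynxmq pkba gbusp sej weoj kkag bdpjw urhxy jar ygxnf
Hunk 3: at line 1 remove [gbusp,sej] add [ktqql,dinjd,zbegu] -> 11 lines: ynxmq pkba ktqql dinjd zbegu weoj kkag bdpjw urhxy jar ygxnf
Hunk 4: at line 1 remove [pkba] add [cjy,aql] -> 12 lines: ynxmq cjy aql ktqql dinjd zbegu weoj kkag bdpjw urhxy jar ygxnf
Final line count: 12

Answer: 12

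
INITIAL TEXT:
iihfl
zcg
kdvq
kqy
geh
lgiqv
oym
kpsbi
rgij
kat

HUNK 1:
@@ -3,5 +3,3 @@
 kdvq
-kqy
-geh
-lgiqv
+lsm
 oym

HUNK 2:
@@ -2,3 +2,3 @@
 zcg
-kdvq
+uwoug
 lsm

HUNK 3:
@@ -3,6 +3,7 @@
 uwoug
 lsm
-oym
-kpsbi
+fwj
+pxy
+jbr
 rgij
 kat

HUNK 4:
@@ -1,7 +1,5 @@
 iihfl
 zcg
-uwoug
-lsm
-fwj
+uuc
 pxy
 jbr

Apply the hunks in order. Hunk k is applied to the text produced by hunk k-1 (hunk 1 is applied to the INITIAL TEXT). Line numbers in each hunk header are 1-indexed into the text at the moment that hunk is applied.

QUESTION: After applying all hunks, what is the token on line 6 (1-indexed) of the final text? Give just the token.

Hunk 1: at line 3 remove [kqy,geh,lgiqv] add [lsm] -> 8 lines: iihfl zcg kdvq lsm oym kpsbi rgij kat
Hunk 2: at line 2 remove [kdvq] add [uwoug] -> 8 lines: iihfl zcg uwoug lsm oym kpsbi rgij kat
Hunk 3: at line 3 remove [oym,kpsbi] add [fwj,pxy,jbr] -> 9 lines: iihfl zcg uwoug lsm fwj pxy jbr rgij kat
Hunk 4: at line 1 remove [uwoug,lsm,fwj] add [uuc] -> 7 lines: iihfl zcg uuc pxy jbr rgij kat
Final line 6: rgij

Answer: rgij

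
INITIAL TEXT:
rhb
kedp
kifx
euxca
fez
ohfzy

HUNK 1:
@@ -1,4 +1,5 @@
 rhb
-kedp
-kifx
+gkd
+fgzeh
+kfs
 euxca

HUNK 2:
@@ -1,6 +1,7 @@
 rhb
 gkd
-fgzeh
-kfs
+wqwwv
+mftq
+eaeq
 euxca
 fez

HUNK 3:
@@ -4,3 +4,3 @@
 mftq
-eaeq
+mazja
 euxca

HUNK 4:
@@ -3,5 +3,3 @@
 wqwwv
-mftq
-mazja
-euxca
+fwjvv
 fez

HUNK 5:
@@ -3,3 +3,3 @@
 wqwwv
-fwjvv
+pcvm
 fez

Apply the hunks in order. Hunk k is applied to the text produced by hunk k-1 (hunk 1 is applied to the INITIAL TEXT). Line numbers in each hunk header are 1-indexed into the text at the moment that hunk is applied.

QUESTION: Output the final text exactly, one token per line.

Answer: rhb
gkd
wqwwv
pcvm
fez
ohfzy

Derivation:
Hunk 1: at line 1 remove [kedp,kifx] add [gkd,fgzeh,kfs] -> 7 lines: rhb gkd fgzeh kfs euxca fez ohfzy
Hunk 2: at line 1 remove [fgzeh,kfs] add [wqwwv,mftq,eaeq] -> 8 lines: rhb gkd wqwwv mftq eaeq euxca fez ohfzy
Hunk 3: at line 4 remove [eaeq] add [mazja] -> 8 lines: rhb gkd wqwwv mftq mazja euxca fez ohfzy
Hunk 4: at line 3 remove [mftq,mazja,euxca] add [fwjvv] -> 6 lines: rhb gkd wqwwv fwjvv fez ohfzy
Hunk 5: at line 3 remove [fwjvv] add [pcvm] -> 6 lines: rhb gkd wqwwv pcvm fez ohfzy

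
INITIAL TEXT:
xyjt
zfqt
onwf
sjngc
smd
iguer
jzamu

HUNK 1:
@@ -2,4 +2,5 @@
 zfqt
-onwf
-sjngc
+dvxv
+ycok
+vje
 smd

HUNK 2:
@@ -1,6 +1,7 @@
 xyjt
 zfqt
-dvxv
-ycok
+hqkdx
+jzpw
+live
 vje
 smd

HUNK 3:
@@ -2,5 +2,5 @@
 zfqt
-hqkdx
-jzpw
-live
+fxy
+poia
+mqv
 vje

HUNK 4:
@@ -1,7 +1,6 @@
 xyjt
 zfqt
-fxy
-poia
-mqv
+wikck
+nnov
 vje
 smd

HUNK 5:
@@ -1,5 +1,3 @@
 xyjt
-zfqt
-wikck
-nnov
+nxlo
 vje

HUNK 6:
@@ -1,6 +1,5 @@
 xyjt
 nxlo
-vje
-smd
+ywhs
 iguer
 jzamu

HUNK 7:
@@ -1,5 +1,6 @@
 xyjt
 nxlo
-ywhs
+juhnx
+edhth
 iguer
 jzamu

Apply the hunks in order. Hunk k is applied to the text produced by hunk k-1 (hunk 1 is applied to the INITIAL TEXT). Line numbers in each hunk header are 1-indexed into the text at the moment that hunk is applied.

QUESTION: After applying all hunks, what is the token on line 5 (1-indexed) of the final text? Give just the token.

Answer: iguer

Derivation:
Hunk 1: at line 2 remove [onwf,sjngc] add [dvxv,ycok,vje] -> 8 lines: xyjt zfqt dvxv ycok vje smd iguer jzamu
Hunk 2: at line 1 remove [dvxv,ycok] add [hqkdx,jzpw,live] -> 9 lines: xyjt zfqt hqkdx jzpw live vje smd iguer jzamu
Hunk 3: at line 2 remove [hqkdx,jzpw,live] add [fxy,poia,mqv] -> 9 lines: xyjt zfqt fxy poia mqv vje smd iguer jzamu
Hunk 4: at line 1 remove [fxy,poia,mqv] add [wikck,nnov] -> 8 lines: xyjt zfqt wikck nnov vje smd iguer jzamu
Hunk 5: at line 1 remove [zfqt,wikck,nnov] add [nxlo] -> 6 lines: xyjt nxlo vje smd iguer jzamu
Hunk 6: at line 1 remove [vje,smd] add [ywhs] -> 5 lines: xyjt nxlo ywhs iguer jzamu
Hunk 7: at line 1 remove [ywhs] add [juhnx,edhth] -> 6 lines: xyjt nxlo juhnx edhth iguer jzamu
Final line 5: iguer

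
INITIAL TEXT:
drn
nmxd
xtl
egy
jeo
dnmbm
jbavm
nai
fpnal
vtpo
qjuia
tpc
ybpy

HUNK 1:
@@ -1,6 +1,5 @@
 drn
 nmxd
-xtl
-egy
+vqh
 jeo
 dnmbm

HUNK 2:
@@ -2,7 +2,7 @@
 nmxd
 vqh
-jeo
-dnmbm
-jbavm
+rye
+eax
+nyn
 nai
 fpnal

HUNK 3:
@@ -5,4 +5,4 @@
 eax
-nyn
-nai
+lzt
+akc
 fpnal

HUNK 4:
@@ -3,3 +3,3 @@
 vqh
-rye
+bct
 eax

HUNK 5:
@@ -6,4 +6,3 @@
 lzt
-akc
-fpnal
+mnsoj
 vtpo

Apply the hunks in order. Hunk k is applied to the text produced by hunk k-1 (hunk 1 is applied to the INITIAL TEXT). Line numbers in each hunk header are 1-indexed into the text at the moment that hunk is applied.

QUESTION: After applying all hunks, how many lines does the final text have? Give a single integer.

Hunk 1: at line 1 remove [xtl,egy] add [vqh] -> 12 lines: drn nmxd vqh jeo dnmbm jbavm nai fpnal vtpo qjuia tpc ybpy
Hunk 2: at line 2 remove [jeo,dnmbm,jbavm] add [rye,eax,nyn] -> 12 lines: drn nmxd vqh rye eax nyn nai fpnal vtpo qjuia tpc ybpy
Hunk 3: at line 5 remove [nyn,nai] add [lzt,akc] -> 12 lines: drn nmxd vqh rye eax lzt akc fpnal vtpo qjuia tpc ybpy
Hunk 4: at line 3 remove [rye] add [bct] -> 12 lines: drn nmxd vqh bct eax lzt akc fpnal vtpo qjuia tpc ybpy
Hunk 5: at line 6 remove [akc,fpnal] add [mnsoj] -> 11 lines: drn nmxd vqh bct eax lzt mnsoj vtpo qjuia tpc ybpy
Final line count: 11

Answer: 11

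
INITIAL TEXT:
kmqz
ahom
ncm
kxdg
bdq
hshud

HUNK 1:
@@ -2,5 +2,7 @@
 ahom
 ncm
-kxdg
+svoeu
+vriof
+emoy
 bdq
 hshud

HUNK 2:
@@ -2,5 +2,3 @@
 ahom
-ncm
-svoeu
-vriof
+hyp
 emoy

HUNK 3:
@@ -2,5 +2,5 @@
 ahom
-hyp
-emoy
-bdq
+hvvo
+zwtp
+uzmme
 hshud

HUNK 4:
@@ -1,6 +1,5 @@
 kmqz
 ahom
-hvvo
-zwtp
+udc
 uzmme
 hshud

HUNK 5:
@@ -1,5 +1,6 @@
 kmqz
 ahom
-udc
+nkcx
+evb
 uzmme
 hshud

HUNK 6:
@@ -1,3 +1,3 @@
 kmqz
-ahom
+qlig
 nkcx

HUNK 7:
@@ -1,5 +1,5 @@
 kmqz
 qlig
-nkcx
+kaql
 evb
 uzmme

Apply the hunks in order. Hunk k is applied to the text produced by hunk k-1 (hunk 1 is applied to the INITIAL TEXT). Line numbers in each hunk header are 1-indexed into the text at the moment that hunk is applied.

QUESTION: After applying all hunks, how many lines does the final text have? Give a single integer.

Hunk 1: at line 2 remove [kxdg] add [svoeu,vriof,emoy] -> 8 lines: kmqz ahom ncm svoeu vriof emoy bdq hshud
Hunk 2: at line 2 remove [ncm,svoeu,vriof] add [hyp] -> 6 lines: kmqz ahom hyp emoy bdq hshud
Hunk 3: at line 2 remove [hyp,emoy,bdq] add [hvvo,zwtp,uzmme] -> 6 lines: kmqz ahom hvvo zwtp uzmme hshud
Hunk 4: at line 1 remove [hvvo,zwtp] add [udc] -> 5 lines: kmqz ahom udc uzmme hshud
Hunk 5: at line 1 remove [udc] add [nkcx,evb] -> 6 lines: kmqz ahom nkcx evb uzmme hshud
Hunk 6: at line 1 remove [ahom] add [qlig] -> 6 lines: kmqz qlig nkcx evb uzmme hshud
Hunk 7: at line 1 remove [nkcx] add [kaql] -> 6 lines: kmqz qlig kaql evb uzmme hshud
Final line count: 6

Answer: 6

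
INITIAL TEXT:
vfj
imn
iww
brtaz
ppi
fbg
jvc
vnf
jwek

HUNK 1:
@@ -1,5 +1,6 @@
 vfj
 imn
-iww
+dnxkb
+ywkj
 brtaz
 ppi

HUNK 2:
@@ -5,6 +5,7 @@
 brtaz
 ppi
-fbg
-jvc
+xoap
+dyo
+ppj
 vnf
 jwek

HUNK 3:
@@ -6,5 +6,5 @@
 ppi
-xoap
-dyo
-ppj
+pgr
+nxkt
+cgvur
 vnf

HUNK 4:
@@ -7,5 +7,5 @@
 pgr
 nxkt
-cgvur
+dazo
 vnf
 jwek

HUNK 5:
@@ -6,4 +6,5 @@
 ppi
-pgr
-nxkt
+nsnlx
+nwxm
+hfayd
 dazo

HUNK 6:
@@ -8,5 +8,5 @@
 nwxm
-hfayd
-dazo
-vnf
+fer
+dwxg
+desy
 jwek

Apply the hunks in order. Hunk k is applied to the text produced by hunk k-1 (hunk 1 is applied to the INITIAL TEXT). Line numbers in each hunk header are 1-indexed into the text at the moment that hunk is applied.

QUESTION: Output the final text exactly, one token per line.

Hunk 1: at line 1 remove [iww] add [dnxkb,ywkj] -> 10 lines: vfj imn dnxkb ywkj brtaz ppi fbg jvc vnf jwek
Hunk 2: at line 5 remove [fbg,jvc] add [xoap,dyo,ppj] -> 11 lines: vfj imn dnxkb ywkj brtaz ppi xoap dyo ppj vnf jwek
Hunk 3: at line 6 remove [xoap,dyo,ppj] add [pgr,nxkt,cgvur] -> 11 lines: vfj imn dnxkb ywkj brtaz ppi pgr nxkt cgvur vnf jwek
Hunk 4: at line 7 remove [cgvur] add [dazo] -> 11 lines: vfj imn dnxkb ywkj brtaz ppi pgr nxkt dazo vnf jwek
Hunk 5: at line 6 remove [pgr,nxkt] add [nsnlx,nwxm,hfayd] -> 12 lines: vfj imn dnxkb ywkj brtaz ppi nsnlx nwxm hfayd dazo vnf jwek
Hunk 6: at line 8 remove [hfayd,dazo,vnf] add [fer,dwxg,desy] -> 12 lines: vfj imn dnxkb ywkj brtaz ppi nsnlx nwxm fer dwxg desy jwek

Answer: vfj
imn
dnxkb
ywkj
brtaz
ppi
nsnlx
nwxm
fer
dwxg
desy
jwek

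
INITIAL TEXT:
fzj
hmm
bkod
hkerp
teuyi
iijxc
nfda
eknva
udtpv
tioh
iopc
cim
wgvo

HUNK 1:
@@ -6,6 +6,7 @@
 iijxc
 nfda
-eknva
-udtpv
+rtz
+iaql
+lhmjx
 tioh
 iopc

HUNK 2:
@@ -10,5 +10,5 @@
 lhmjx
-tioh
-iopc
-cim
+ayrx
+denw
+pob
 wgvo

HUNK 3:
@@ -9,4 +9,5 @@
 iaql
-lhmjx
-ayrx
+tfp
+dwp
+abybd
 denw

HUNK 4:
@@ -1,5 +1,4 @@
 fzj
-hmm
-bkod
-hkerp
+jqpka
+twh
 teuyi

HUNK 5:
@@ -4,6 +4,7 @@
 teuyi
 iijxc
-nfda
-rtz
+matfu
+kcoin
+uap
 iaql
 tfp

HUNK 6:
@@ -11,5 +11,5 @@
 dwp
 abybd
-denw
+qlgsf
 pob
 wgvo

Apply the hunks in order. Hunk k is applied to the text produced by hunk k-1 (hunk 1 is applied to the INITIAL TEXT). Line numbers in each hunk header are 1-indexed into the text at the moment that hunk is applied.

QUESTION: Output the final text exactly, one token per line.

Answer: fzj
jqpka
twh
teuyi
iijxc
matfu
kcoin
uap
iaql
tfp
dwp
abybd
qlgsf
pob
wgvo

Derivation:
Hunk 1: at line 6 remove [eknva,udtpv] add [rtz,iaql,lhmjx] -> 14 lines: fzj hmm bkod hkerp teuyi iijxc nfda rtz iaql lhmjx tioh iopc cim wgvo
Hunk 2: at line 10 remove [tioh,iopc,cim] add [ayrx,denw,pob] -> 14 lines: fzj hmm bkod hkerp teuyi iijxc nfda rtz iaql lhmjx ayrx denw pob wgvo
Hunk 3: at line 9 remove [lhmjx,ayrx] add [tfp,dwp,abybd] -> 15 lines: fzj hmm bkod hkerp teuyi iijxc nfda rtz iaql tfp dwp abybd denw pob wgvo
Hunk 4: at line 1 remove [hmm,bkod,hkerp] add [jqpka,twh] -> 14 lines: fzj jqpka twh teuyi iijxc nfda rtz iaql tfp dwp abybd denw pob wgvo
Hunk 5: at line 4 remove [nfda,rtz] add [matfu,kcoin,uap] -> 15 lines: fzj jqpka twh teuyi iijxc matfu kcoin uap iaql tfp dwp abybd denw pob wgvo
Hunk 6: at line 11 remove [denw] add [qlgsf] -> 15 lines: fzj jqpka twh teuyi iijxc matfu kcoin uap iaql tfp dwp abybd qlgsf pob wgvo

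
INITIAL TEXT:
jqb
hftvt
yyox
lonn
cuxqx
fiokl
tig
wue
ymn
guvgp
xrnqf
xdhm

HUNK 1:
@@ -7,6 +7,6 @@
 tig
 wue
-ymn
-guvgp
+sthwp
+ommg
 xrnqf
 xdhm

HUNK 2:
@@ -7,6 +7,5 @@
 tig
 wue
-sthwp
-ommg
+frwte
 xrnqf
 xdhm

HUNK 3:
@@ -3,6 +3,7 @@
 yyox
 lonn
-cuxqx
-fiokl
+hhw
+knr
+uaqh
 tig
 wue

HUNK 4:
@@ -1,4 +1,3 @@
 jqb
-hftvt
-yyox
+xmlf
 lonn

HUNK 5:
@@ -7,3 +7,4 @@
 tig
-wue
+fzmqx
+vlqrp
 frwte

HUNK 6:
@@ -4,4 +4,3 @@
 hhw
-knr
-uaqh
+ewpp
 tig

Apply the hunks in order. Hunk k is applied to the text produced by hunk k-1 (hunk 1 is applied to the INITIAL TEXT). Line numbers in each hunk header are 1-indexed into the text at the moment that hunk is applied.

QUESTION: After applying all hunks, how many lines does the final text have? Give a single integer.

Hunk 1: at line 7 remove [ymn,guvgp] add [sthwp,ommg] -> 12 lines: jqb hftvt yyox lonn cuxqx fiokl tig wue sthwp ommg xrnqf xdhm
Hunk 2: at line 7 remove [sthwp,ommg] add [frwte] -> 11 lines: jqb hftvt yyox lonn cuxqx fiokl tig wue frwte xrnqf xdhm
Hunk 3: at line 3 remove [cuxqx,fiokl] add [hhw,knr,uaqh] -> 12 lines: jqb hftvt yyox lonn hhw knr uaqh tig wue frwte xrnqf xdhm
Hunk 4: at line 1 remove [hftvt,yyox] add [xmlf] -> 11 lines: jqb xmlf lonn hhw knr uaqh tig wue frwte xrnqf xdhm
Hunk 5: at line 7 remove [wue] add [fzmqx,vlqrp] -> 12 lines: jqb xmlf lonn hhw knr uaqh tig fzmqx vlqrp frwte xrnqf xdhm
Hunk 6: at line 4 remove [knr,uaqh] add [ewpp] -> 11 lines: jqb xmlf lonn hhw ewpp tig fzmqx vlqrp frwte xrnqf xdhm
Final line count: 11

Answer: 11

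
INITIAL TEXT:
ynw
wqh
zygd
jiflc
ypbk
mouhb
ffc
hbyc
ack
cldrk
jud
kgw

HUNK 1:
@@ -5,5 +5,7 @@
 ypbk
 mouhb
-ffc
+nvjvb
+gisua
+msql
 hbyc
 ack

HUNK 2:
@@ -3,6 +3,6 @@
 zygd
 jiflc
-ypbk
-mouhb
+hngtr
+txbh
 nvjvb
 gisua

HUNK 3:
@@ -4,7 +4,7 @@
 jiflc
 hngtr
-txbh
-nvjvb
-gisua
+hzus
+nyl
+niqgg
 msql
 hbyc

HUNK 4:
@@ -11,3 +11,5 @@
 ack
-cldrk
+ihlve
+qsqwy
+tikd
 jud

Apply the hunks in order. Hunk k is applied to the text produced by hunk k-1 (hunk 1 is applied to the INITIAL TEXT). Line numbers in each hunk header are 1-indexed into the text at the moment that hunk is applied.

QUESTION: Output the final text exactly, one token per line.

Answer: ynw
wqh
zygd
jiflc
hngtr
hzus
nyl
niqgg
msql
hbyc
ack
ihlve
qsqwy
tikd
jud
kgw

Derivation:
Hunk 1: at line 5 remove [ffc] add [nvjvb,gisua,msql] -> 14 lines: ynw wqh zygd jiflc ypbk mouhb nvjvb gisua msql hbyc ack cldrk jud kgw
Hunk 2: at line 3 remove [ypbk,mouhb] add [hngtr,txbh] -> 14 lines: ynw wqh zygd jiflc hngtr txbh nvjvb gisua msql hbyc ack cldrk jud kgw
Hunk 3: at line 4 remove [txbh,nvjvb,gisua] add [hzus,nyl,niqgg] -> 14 lines: ynw wqh zygd jiflc hngtr hzus nyl niqgg msql hbyc ack cldrk jud kgw
Hunk 4: at line 11 remove [cldrk] add [ihlve,qsqwy,tikd] -> 16 lines: ynw wqh zygd jiflc hngtr hzus nyl niqgg msql hbyc ack ihlve qsqwy tikd jud kgw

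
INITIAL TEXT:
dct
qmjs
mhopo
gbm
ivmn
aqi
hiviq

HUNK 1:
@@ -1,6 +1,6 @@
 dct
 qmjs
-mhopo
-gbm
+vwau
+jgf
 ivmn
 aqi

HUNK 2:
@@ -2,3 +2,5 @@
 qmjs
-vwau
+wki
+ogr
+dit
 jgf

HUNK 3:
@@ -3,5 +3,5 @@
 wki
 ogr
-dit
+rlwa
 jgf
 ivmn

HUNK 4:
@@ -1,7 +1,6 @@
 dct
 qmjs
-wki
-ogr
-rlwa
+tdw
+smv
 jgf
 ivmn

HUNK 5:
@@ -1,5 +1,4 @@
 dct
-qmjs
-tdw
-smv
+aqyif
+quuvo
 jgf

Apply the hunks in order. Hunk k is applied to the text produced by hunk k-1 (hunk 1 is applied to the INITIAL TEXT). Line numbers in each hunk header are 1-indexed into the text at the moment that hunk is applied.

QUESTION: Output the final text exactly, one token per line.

Answer: dct
aqyif
quuvo
jgf
ivmn
aqi
hiviq

Derivation:
Hunk 1: at line 1 remove [mhopo,gbm] add [vwau,jgf] -> 7 lines: dct qmjs vwau jgf ivmn aqi hiviq
Hunk 2: at line 2 remove [vwau] add [wki,ogr,dit] -> 9 lines: dct qmjs wki ogr dit jgf ivmn aqi hiviq
Hunk 3: at line 3 remove [dit] add [rlwa] -> 9 lines: dct qmjs wki ogr rlwa jgf ivmn aqi hiviq
Hunk 4: at line 1 remove [wki,ogr,rlwa] add [tdw,smv] -> 8 lines: dct qmjs tdw smv jgf ivmn aqi hiviq
Hunk 5: at line 1 remove [qmjs,tdw,smv] add [aqyif,quuvo] -> 7 lines: dct aqyif quuvo jgf ivmn aqi hiviq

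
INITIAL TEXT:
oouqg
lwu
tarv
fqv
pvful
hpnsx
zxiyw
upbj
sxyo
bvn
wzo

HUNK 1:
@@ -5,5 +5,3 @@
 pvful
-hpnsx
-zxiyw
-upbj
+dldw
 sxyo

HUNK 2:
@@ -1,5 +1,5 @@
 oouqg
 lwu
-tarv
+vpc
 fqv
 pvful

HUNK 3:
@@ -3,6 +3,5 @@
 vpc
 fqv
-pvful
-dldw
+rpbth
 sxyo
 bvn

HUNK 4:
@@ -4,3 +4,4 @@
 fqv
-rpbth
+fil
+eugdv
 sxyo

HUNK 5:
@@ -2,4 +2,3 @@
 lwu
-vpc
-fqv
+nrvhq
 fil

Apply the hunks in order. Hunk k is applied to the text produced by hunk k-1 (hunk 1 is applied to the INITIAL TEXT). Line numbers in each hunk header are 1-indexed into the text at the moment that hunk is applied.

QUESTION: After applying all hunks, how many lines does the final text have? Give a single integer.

Answer: 8

Derivation:
Hunk 1: at line 5 remove [hpnsx,zxiyw,upbj] add [dldw] -> 9 lines: oouqg lwu tarv fqv pvful dldw sxyo bvn wzo
Hunk 2: at line 1 remove [tarv] add [vpc] -> 9 lines: oouqg lwu vpc fqv pvful dldw sxyo bvn wzo
Hunk 3: at line 3 remove [pvful,dldw] add [rpbth] -> 8 lines: oouqg lwu vpc fqv rpbth sxyo bvn wzo
Hunk 4: at line 4 remove [rpbth] add [fil,eugdv] -> 9 lines: oouqg lwu vpc fqv fil eugdv sxyo bvn wzo
Hunk 5: at line 2 remove [vpc,fqv] add [nrvhq] -> 8 lines: oouqg lwu nrvhq fil eugdv sxyo bvn wzo
Final line count: 8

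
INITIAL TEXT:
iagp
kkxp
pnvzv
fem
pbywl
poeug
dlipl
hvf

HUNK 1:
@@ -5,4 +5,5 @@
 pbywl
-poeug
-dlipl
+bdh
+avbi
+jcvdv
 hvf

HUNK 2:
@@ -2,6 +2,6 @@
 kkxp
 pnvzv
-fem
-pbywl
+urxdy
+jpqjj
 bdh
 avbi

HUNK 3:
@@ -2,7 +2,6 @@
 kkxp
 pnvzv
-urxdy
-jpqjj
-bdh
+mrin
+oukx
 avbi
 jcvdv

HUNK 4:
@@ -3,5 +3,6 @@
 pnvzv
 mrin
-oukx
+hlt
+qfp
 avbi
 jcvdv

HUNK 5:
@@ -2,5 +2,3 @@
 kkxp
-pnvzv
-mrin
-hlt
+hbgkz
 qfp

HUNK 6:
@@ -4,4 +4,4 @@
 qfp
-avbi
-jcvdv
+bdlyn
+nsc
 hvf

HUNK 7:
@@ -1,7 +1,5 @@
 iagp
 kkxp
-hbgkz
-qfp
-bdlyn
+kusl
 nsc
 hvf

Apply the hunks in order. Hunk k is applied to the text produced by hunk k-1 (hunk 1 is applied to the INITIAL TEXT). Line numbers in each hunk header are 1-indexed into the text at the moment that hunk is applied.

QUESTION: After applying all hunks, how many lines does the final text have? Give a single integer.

Answer: 5

Derivation:
Hunk 1: at line 5 remove [poeug,dlipl] add [bdh,avbi,jcvdv] -> 9 lines: iagp kkxp pnvzv fem pbywl bdh avbi jcvdv hvf
Hunk 2: at line 2 remove [fem,pbywl] add [urxdy,jpqjj] -> 9 lines: iagp kkxp pnvzv urxdy jpqjj bdh avbi jcvdv hvf
Hunk 3: at line 2 remove [urxdy,jpqjj,bdh] add [mrin,oukx] -> 8 lines: iagp kkxp pnvzv mrin oukx avbi jcvdv hvf
Hunk 4: at line 3 remove [oukx] add [hlt,qfp] -> 9 lines: iagp kkxp pnvzv mrin hlt qfp avbi jcvdv hvf
Hunk 5: at line 2 remove [pnvzv,mrin,hlt] add [hbgkz] -> 7 lines: iagp kkxp hbgkz qfp avbi jcvdv hvf
Hunk 6: at line 4 remove [avbi,jcvdv] add [bdlyn,nsc] -> 7 lines: iagp kkxp hbgkz qfp bdlyn nsc hvf
Hunk 7: at line 1 remove [hbgkz,qfp,bdlyn] add [kusl] -> 5 lines: iagp kkxp kusl nsc hvf
Final line count: 5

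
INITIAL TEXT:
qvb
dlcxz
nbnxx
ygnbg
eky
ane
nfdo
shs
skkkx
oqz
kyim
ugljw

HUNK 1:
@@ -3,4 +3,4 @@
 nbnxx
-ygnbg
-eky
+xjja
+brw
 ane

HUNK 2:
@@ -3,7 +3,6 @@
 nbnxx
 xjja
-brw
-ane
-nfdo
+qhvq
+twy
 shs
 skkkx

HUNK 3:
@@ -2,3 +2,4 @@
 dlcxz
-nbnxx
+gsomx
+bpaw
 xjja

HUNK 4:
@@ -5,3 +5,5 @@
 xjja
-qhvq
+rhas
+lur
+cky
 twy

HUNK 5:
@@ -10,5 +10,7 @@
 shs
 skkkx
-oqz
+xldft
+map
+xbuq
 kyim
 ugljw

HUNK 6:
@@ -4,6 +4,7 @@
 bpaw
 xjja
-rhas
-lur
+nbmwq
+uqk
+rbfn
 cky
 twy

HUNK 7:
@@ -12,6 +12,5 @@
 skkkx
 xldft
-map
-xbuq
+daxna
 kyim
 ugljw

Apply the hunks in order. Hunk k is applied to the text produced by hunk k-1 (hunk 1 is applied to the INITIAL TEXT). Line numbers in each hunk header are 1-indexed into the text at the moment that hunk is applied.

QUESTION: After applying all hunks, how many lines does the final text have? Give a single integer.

Hunk 1: at line 3 remove [ygnbg,eky] add [xjja,brw] -> 12 lines: qvb dlcxz nbnxx xjja brw ane nfdo shs skkkx oqz kyim ugljw
Hunk 2: at line 3 remove [brw,ane,nfdo] add [qhvq,twy] -> 11 lines: qvb dlcxz nbnxx xjja qhvq twy shs skkkx oqz kyim ugljw
Hunk 3: at line 2 remove [nbnxx] add [gsomx,bpaw] -> 12 lines: qvb dlcxz gsomx bpaw xjja qhvq twy shs skkkx oqz kyim ugljw
Hunk 4: at line 5 remove [qhvq] add [rhas,lur,cky] -> 14 lines: qvb dlcxz gsomx bpaw xjja rhas lur cky twy shs skkkx oqz kyim ugljw
Hunk 5: at line 10 remove [oqz] add [xldft,map,xbuq] -> 16 lines: qvb dlcxz gsomx bpaw xjja rhas lur cky twy shs skkkx xldft map xbuq kyim ugljw
Hunk 6: at line 4 remove [rhas,lur] add [nbmwq,uqk,rbfn] -> 17 lines: qvb dlcxz gsomx bpaw xjja nbmwq uqk rbfn cky twy shs skkkx xldft map xbuq kyim ugljw
Hunk 7: at line 12 remove [map,xbuq] add [daxna] -> 16 lines: qvb dlcxz gsomx bpaw xjja nbmwq uqk rbfn cky twy shs skkkx xldft daxna kyim ugljw
Final line count: 16

Answer: 16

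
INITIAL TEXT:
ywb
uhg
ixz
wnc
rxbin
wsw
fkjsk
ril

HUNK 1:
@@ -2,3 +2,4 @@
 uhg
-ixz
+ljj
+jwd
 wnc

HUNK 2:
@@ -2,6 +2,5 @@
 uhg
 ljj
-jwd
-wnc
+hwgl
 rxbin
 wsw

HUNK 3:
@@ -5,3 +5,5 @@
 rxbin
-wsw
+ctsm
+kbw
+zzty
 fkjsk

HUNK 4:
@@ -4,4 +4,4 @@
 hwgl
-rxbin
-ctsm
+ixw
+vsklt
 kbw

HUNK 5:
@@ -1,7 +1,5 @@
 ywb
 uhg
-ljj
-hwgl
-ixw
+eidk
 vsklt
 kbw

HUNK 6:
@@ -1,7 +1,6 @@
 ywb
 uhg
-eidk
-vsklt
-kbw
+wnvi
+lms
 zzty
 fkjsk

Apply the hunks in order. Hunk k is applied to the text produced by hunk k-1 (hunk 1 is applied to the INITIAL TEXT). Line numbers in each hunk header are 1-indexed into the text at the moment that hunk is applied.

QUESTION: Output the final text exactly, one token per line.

Answer: ywb
uhg
wnvi
lms
zzty
fkjsk
ril

Derivation:
Hunk 1: at line 2 remove [ixz] add [ljj,jwd] -> 9 lines: ywb uhg ljj jwd wnc rxbin wsw fkjsk ril
Hunk 2: at line 2 remove [jwd,wnc] add [hwgl] -> 8 lines: ywb uhg ljj hwgl rxbin wsw fkjsk ril
Hunk 3: at line 5 remove [wsw] add [ctsm,kbw,zzty] -> 10 lines: ywb uhg ljj hwgl rxbin ctsm kbw zzty fkjsk ril
Hunk 4: at line 4 remove [rxbin,ctsm] add [ixw,vsklt] -> 10 lines: ywb uhg ljj hwgl ixw vsklt kbw zzty fkjsk ril
Hunk 5: at line 1 remove [ljj,hwgl,ixw] add [eidk] -> 8 lines: ywb uhg eidk vsklt kbw zzty fkjsk ril
Hunk 6: at line 1 remove [eidk,vsklt,kbw] add [wnvi,lms] -> 7 lines: ywb uhg wnvi lms zzty fkjsk ril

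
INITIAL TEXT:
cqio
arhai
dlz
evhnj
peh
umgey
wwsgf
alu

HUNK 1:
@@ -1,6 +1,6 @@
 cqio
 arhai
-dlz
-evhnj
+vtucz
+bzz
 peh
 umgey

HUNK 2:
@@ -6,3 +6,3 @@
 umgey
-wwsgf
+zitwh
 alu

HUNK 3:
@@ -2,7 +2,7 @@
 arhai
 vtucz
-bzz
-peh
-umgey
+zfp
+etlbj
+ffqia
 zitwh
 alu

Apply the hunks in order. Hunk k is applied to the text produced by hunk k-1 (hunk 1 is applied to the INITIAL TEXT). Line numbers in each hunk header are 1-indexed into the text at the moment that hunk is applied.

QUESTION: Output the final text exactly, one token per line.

Hunk 1: at line 1 remove [dlz,evhnj] add [vtucz,bzz] -> 8 lines: cqio arhai vtucz bzz peh umgey wwsgf alu
Hunk 2: at line 6 remove [wwsgf] add [zitwh] -> 8 lines: cqio arhai vtucz bzz peh umgey zitwh alu
Hunk 3: at line 2 remove [bzz,peh,umgey] add [zfp,etlbj,ffqia] -> 8 lines: cqio arhai vtucz zfp etlbj ffqia zitwh alu

Answer: cqio
arhai
vtucz
zfp
etlbj
ffqia
zitwh
alu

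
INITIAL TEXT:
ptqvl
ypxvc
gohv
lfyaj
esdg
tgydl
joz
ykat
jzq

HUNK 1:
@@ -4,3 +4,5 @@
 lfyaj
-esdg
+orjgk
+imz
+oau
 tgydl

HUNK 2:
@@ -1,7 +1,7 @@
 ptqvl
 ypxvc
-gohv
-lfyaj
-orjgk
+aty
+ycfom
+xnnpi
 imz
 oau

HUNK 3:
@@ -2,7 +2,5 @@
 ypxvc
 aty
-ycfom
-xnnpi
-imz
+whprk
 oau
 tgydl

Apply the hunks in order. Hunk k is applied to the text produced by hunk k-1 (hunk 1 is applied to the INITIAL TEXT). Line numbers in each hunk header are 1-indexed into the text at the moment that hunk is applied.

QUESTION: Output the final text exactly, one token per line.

Answer: ptqvl
ypxvc
aty
whprk
oau
tgydl
joz
ykat
jzq

Derivation:
Hunk 1: at line 4 remove [esdg] add [orjgk,imz,oau] -> 11 lines: ptqvl ypxvc gohv lfyaj orjgk imz oau tgydl joz ykat jzq
Hunk 2: at line 1 remove [gohv,lfyaj,orjgk] add [aty,ycfom,xnnpi] -> 11 lines: ptqvl ypxvc aty ycfom xnnpi imz oau tgydl joz ykat jzq
Hunk 3: at line 2 remove [ycfom,xnnpi,imz] add [whprk] -> 9 lines: ptqvl ypxvc aty whprk oau tgydl joz ykat jzq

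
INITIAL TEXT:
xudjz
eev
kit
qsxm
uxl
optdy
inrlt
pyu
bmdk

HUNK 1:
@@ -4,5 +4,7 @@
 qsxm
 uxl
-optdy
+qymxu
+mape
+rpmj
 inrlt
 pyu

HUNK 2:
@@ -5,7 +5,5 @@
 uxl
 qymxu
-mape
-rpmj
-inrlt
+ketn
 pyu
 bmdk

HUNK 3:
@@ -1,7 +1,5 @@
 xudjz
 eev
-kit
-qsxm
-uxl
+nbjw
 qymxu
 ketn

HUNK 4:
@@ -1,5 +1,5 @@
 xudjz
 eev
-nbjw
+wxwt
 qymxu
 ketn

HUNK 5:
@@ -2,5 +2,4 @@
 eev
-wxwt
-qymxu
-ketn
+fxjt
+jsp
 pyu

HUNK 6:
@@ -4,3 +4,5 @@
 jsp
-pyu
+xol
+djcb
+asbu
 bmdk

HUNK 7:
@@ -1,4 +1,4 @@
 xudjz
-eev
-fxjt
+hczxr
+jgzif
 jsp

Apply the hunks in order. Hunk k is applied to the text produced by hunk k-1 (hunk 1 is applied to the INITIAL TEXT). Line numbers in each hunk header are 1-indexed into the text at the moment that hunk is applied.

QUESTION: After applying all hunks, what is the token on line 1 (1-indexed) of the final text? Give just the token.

Answer: xudjz

Derivation:
Hunk 1: at line 4 remove [optdy] add [qymxu,mape,rpmj] -> 11 lines: xudjz eev kit qsxm uxl qymxu mape rpmj inrlt pyu bmdk
Hunk 2: at line 5 remove [mape,rpmj,inrlt] add [ketn] -> 9 lines: xudjz eev kit qsxm uxl qymxu ketn pyu bmdk
Hunk 3: at line 1 remove [kit,qsxm,uxl] add [nbjw] -> 7 lines: xudjz eev nbjw qymxu ketn pyu bmdk
Hunk 4: at line 1 remove [nbjw] add [wxwt] -> 7 lines: xudjz eev wxwt qymxu ketn pyu bmdk
Hunk 5: at line 2 remove [wxwt,qymxu,ketn] add [fxjt,jsp] -> 6 lines: xudjz eev fxjt jsp pyu bmdk
Hunk 6: at line 4 remove [pyu] add [xol,djcb,asbu] -> 8 lines: xudjz eev fxjt jsp xol djcb asbu bmdk
Hunk 7: at line 1 remove [eev,fxjt] add [hczxr,jgzif] -> 8 lines: xudjz hczxr jgzif jsp xol djcb asbu bmdk
Final line 1: xudjz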